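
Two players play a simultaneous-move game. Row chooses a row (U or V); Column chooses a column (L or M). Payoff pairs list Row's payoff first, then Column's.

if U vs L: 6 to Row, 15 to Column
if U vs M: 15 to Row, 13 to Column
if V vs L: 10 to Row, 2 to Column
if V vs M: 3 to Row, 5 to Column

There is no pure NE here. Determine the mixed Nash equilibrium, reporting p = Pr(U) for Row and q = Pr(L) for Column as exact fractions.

p = 3/5, q = 3/4

Each player's mixing probability is pinned down by making the *other* player indifferent.
Column indifferent between L and M: p·15 + (1−p)·2 = p·13 + (1−p)·5 ⟹ 2 + 13p = 5 + 8p ⟹ p = 3/5.
Row indifferent between U and V: q·6 + (1−q)·15 = q·10 + (1−q)·3 ⟹ 15 + (-9)q = 3 + 7q ⟹ q = 3/4.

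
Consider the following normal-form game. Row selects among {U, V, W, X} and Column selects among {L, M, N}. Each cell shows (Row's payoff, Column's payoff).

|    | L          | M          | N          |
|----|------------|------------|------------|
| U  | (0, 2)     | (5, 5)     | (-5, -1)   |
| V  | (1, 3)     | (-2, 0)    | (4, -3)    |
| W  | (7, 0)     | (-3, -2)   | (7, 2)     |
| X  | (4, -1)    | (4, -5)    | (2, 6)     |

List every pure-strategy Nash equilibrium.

A profile is a Nash equilibrium when each player is best-responding to the other.
Row's best responses — vs L: W (payoff 7); vs M: U (payoff 5); vs N: W (payoff 7).
Column's best responses — vs U: M (payoff 5); vs V: L (payoff 3); vs W: N (payoff 2); vs X: N (payoff 6).
Mutual best responses occur at (U, M) and (W, N); at each, neither player gains by switching.

(U, M) and (W, N)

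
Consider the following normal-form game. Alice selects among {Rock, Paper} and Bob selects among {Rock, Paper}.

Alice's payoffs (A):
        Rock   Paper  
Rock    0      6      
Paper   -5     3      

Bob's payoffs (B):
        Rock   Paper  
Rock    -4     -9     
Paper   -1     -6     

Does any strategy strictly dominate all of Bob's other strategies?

A strategy is strictly dominant if it gives Bob a strictly higher payoff than every other strategy, against every choice by the opponent.
Rock strictly dominates: vs Rock: -4 > -9; vs Paper: -1 > -6.

Rock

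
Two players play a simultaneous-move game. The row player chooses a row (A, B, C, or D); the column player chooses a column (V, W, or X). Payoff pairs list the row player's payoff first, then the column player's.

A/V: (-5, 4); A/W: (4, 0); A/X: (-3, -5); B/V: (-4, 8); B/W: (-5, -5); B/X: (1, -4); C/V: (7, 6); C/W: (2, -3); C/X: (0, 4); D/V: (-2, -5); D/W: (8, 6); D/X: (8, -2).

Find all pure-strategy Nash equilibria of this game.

Check mutual best responses: a cell is a NE iff neither player can gain by unilaterally deviating.
The row player's best responses — vs V: C (payoff 7); vs W: D (payoff 8); vs X: D (payoff 8).
The column player's best responses — vs A: V (payoff 4); vs B: V (payoff 8); vs C: V (payoff 6); vs D: W (payoff 6).
Mutual best responses occur at (C, V) and (D, W); at each, neither player gains by switching.

(C, V) and (D, W)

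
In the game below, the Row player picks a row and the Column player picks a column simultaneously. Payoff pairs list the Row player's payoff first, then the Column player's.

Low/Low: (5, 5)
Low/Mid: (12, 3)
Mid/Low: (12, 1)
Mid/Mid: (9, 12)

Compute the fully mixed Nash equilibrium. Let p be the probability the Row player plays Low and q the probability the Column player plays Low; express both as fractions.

p = 11/13, q = 3/10

Each player's mixing probability is pinned down by making the *other* player indifferent.
The Column player indifferent between Low and Mid: p·5 + (1−p)·1 = p·3 + (1−p)·12 ⟹ 1 + 4p = 12 + (-9)p ⟹ p = 11/13.
The Row player indifferent between Low and Mid: q·5 + (1−q)·12 = q·12 + (1−q)·9 ⟹ 12 + (-7)q = 9 + 3q ⟹ q = 3/10.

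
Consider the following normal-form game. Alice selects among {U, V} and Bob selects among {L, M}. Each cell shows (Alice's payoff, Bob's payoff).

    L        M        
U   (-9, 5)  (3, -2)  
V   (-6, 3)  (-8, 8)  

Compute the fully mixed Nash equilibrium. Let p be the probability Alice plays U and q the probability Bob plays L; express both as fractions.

In a mixed NE each player is indifferent between their pure strategies, so the opponent's mix sets the indifference.
Bob indifferent between L and M: p·5 + (1−p)·3 = p·(-2) + (1−p)·8 ⟹ 3 + 2p = 8 + (-10)p ⟹ p = 5/12.
Alice indifferent between U and V: q·(-9) + (1−q)·3 = q·(-6) + (1−q)·(-8) ⟹ 3 + (-12)q = (-8) + 2q ⟹ q = 11/14.

p = 5/12, q = 11/14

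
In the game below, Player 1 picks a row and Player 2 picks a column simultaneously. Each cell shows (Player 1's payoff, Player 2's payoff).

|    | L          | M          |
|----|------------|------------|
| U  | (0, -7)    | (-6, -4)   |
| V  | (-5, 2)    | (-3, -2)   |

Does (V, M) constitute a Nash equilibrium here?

Holding Player 2 at M: Player 1 gets -3 from V, versus -6 from U. No profitable deviation for Player 1.
Holding Player 1 at V: Player 2 gets -2 from M but could get 2 by switching to L. Player 2 has a profitable deviation.

No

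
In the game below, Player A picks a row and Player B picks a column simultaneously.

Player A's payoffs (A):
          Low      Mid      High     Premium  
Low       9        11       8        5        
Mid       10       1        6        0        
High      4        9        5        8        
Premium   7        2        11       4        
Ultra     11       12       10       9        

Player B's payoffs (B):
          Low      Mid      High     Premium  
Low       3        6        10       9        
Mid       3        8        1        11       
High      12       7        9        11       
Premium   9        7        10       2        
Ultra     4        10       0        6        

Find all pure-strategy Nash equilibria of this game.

Find each player's best response to every opponent strategy; NE are the intersections.
Player A's best responses — vs Low: Ultra (payoff 11); vs Mid: Ultra (payoff 12); vs High: Premium (payoff 11); vs Premium: Ultra (payoff 9).
Player B's best responses — vs Low: High (payoff 10); vs Mid: Premium (payoff 11); vs High: Low (payoff 12); vs Premium: High (payoff 10); vs Ultra: Mid (payoff 10).
Mutual best responses occur at (Premium, High) and (Ultra, Mid); at each, neither player gains by switching.

(Premium, High) and (Ultra, Mid)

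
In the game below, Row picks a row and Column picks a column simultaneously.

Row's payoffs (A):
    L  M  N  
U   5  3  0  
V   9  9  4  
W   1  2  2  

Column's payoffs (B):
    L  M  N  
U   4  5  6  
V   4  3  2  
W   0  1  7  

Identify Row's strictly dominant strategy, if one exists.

V

Check whether one of Row's strategies beats all alternatives regardless of what the opponent does.
V strictly dominates: vs L: 9 > each of {5, 1}; vs M: 9 > each of {3, 2}; vs N: 4 > each of {0, 2}.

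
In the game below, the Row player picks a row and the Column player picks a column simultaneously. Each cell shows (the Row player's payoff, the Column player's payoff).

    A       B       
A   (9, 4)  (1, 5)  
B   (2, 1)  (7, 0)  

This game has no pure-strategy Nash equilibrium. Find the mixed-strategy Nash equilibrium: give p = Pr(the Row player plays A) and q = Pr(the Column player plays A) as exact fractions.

p = 1/2, q = 6/13

In a mixed NE each player is indifferent between their pure strategies, so the opponent's mix sets the indifference.
The Column player indifferent between A and B: p·4 + (1−p)·1 = p·5 + (1−p)·0 ⟹ 1 + 3p = 0 + 5p ⟹ p = 1/2.
The Row player indifferent between A and B: q·9 + (1−q)·1 = q·2 + (1−q)·7 ⟹ 1 + 8q = 7 + (-5)q ⟹ q = 6/13.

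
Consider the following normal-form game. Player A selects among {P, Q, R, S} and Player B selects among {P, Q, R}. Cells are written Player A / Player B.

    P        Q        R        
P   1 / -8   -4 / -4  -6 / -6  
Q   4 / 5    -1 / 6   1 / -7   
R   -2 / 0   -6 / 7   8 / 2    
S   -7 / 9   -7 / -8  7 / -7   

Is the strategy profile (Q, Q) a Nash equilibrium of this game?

Holding Player B at Q: Player A gets -1 from Q, versus -4 from P, -6 from R, -7 from S. No profitable deviation for Player A.
Holding Player A at Q: Player B gets 6 from Q, versus 5 from P, -7 from R. No profitable deviation for Player B either.

Yes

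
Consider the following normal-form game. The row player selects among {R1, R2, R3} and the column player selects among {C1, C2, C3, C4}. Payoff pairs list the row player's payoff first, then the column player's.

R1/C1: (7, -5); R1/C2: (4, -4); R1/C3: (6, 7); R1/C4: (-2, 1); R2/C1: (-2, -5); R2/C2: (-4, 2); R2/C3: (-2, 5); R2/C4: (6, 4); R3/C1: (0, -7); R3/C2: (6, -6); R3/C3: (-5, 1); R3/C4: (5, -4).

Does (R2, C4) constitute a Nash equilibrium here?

Holding the column player at C4: the row player gets 6 from R2, versus -2 from R1, 5 from R3. No profitable deviation for the row player.
Holding the row player at R2: the column player gets 4 from C4 but could get 5 by switching to C3. The column player has a profitable deviation.

No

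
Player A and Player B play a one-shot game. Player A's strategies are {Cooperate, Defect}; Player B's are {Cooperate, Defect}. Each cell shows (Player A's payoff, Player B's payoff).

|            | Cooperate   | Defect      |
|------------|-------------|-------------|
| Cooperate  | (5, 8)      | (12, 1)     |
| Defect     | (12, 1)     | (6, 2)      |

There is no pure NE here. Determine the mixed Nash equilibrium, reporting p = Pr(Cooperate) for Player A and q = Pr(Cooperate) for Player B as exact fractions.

In a mixed NE each player is indifferent between their pure strategies, so the opponent's mix sets the indifference.
Player B indifferent between Cooperate and Defect: p·8 + (1−p)·1 = p·1 + (1−p)·2 ⟹ 1 + 7p = 2 + (-1)p ⟹ p = 1/8.
Player A indifferent between Cooperate and Defect: q·5 + (1−q)·12 = q·12 + (1−q)·6 ⟹ 12 + (-7)q = 6 + 6q ⟹ q = 6/13.

p = 1/8, q = 6/13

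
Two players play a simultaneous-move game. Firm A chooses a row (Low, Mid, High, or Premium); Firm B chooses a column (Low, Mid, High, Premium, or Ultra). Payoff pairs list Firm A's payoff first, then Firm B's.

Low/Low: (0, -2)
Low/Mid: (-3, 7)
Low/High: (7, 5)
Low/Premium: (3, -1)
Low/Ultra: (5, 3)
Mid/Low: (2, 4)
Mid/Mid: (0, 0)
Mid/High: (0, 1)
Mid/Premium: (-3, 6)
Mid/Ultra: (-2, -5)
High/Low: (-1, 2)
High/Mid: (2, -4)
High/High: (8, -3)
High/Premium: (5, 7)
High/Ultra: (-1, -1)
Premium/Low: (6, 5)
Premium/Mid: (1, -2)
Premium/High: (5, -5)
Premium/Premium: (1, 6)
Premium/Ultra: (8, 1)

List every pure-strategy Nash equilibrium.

(High, Premium)

Find each player's best response to every opponent strategy; NE are the intersections.
Firm A's best responses — vs Low: Premium (payoff 6); vs Mid: High (payoff 2); vs High: High (payoff 8); vs Premium: High (payoff 5); vs Ultra: Premium (payoff 8).
Firm B's best responses — vs Low: Mid (payoff 7); vs Mid: Premium (payoff 6); vs High: Premium (payoff 7); vs Premium: Premium (payoff 6).
The only mutual best response is (High, Premium); neither player gains by switching there.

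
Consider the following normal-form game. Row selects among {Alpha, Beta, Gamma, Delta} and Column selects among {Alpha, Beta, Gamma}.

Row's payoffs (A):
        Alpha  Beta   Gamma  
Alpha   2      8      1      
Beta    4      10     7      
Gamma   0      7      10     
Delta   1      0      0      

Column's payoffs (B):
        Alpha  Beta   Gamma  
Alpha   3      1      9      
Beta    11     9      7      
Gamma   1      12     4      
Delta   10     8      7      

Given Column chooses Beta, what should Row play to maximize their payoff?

Beta

With Column fixed at Beta, Row's payoffs are: Alpha → 8, Beta → 10, Gamma → 7, Delta → 0.
The maximum is 10, achieved by Beta.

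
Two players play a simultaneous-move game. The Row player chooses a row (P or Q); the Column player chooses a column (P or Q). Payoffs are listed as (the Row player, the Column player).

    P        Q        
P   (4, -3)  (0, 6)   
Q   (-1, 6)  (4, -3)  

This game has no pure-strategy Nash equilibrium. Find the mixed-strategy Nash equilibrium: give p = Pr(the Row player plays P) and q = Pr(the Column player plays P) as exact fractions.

Each player's mixing probability is pinned down by making the *other* player indifferent.
The Column player indifferent between P and Q: p·(-3) + (1−p)·6 = p·6 + (1−p)·(-3) ⟹ 6 + (-9)p = (-3) + 9p ⟹ p = 1/2.
The Row player indifferent between P and Q: q·4 + (1−q)·0 = q·(-1) + (1−q)·4 ⟹ 0 + 4q = 4 + (-5)q ⟹ q = 4/9.

p = 1/2, q = 4/9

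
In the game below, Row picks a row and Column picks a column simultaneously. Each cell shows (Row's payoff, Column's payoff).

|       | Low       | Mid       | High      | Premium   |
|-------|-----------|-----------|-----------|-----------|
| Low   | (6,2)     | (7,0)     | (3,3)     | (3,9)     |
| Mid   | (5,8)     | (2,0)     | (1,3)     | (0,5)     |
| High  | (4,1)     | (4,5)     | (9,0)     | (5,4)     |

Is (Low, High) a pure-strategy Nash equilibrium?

Holding Column at High: Row gets 3 from Low but could get 9 by switching to High. Row has a profitable deviation.

No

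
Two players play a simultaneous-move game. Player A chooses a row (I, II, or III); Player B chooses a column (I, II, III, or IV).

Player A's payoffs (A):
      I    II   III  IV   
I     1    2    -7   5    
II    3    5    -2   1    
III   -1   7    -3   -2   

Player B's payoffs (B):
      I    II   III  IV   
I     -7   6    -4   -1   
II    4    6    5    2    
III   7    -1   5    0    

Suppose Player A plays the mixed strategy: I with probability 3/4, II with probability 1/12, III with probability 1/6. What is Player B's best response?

II

Player B's best reply maximizes expected payoff against the mix.
I: (3/4)·(-7) + (1/12)·4 + (1/6)·7 = -15/4
II: (3/4)·6 + (1/12)·6 + (1/6)·(-1) = 29/6
III: (3/4)·(-4) + (1/12)·5 + (1/6)·5 = -7/4
IV: (3/4)·(-1) + (1/12)·2 + (1/6)·0 = -7/12
Highest expected payoff is 29/6, from II.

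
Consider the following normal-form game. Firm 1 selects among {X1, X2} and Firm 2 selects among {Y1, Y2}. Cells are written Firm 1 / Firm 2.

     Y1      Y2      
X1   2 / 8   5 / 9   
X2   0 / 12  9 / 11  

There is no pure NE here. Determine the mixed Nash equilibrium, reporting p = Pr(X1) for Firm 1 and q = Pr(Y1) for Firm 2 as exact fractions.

p = 1/2, q = 2/3

Each player's mixing probability is pinned down by making the *other* player indifferent.
Firm 2 indifferent between Y1 and Y2: p·8 + (1−p)·12 = p·9 + (1−p)·11 ⟹ 12 + (-4)p = 11 + (-2)p ⟹ p = 1/2.
Firm 1 indifferent between X1 and X2: q·2 + (1−q)·5 = q·0 + (1−q)·9 ⟹ 5 + (-3)q = 9 + (-9)q ⟹ q = 2/3.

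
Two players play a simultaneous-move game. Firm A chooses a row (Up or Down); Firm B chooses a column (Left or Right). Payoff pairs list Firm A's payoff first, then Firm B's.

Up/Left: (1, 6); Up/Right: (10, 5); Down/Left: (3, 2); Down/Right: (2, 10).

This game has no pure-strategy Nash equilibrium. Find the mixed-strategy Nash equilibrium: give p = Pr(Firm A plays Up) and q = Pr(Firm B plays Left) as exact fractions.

In a mixed NE each player is indifferent between their pure strategies, so the opponent's mix sets the indifference.
Firm B indifferent between Left and Right: p·6 + (1−p)·2 = p·5 + (1−p)·10 ⟹ 2 + 4p = 10 + (-5)p ⟹ p = 8/9.
Firm A indifferent between Up and Down: q·1 + (1−q)·10 = q·3 + (1−q)·2 ⟹ 10 + (-9)q = 2 + 1q ⟹ q = 4/5.

p = 8/9, q = 4/5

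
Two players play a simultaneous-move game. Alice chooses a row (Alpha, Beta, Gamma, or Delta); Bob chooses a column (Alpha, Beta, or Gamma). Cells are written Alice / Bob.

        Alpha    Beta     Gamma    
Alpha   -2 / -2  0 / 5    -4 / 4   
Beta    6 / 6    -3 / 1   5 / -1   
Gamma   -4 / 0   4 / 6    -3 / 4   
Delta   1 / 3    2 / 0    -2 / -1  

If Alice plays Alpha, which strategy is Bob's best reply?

Beta

With Alice fixed at Alpha, Bob's payoffs are: Alpha → -2, Beta → 5, Gamma → 4.
The maximum is 5, achieved by Beta.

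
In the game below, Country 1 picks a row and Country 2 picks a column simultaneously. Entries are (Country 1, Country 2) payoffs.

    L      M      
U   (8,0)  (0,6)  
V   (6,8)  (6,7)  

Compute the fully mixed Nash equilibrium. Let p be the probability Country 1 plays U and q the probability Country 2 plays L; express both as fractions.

p = 1/7, q = 3/4

Each player's mixing probability is pinned down by making the *other* player indifferent.
Country 2 indifferent between L and M: p·0 + (1−p)·8 = p·6 + (1−p)·7 ⟹ 8 + (-8)p = 7 + (-1)p ⟹ p = 1/7.
Country 1 indifferent between U and V: q·8 + (1−q)·0 = q·6 + (1−q)·6 ⟹ 0 + 8q = 6 + 0q ⟹ q = 3/4.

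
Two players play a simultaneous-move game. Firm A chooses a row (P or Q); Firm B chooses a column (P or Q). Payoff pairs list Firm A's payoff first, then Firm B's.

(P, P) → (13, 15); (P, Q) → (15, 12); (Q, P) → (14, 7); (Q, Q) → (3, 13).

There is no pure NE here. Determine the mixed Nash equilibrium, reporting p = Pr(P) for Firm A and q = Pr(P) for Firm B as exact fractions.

In a mixed NE each player is indifferent between their pure strategies, so the opponent's mix sets the indifference.
Firm B indifferent between P and Q: p·15 + (1−p)·7 = p·12 + (1−p)·13 ⟹ 7 + 8p = 13 + (-1)p ⟹ p = 2/3.
Firm A indifferent between P and Q: q·13 + (1−q)·15 = q·14 + (1−q)·3 ⟹ 15 + (-2)q = 3 + 11q ⟹ q = 12/13.

p = 2/3, q = 12/13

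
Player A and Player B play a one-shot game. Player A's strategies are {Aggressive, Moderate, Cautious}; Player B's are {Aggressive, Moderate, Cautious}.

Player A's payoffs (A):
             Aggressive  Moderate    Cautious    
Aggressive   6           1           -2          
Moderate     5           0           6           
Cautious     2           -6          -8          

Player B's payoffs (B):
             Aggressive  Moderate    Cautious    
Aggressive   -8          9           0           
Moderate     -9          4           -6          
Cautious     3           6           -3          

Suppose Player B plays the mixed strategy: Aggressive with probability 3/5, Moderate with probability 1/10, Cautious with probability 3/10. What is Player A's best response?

Moderate

Player A's best reply maximizes expected payoff against the mix.
Aggressive: (3/5)·6 + (1/10)·1 + (3/10)·(-2) = 31/10
Moderate: (3/5)·5 + (1/10)·0 + (3/10)·6 = 24/5
Cautious: (3/5)·2 + (1/10)·(-6) + (3/10)·(-8) = -9/5
Highest expected payoff is 24/5, from Moderate.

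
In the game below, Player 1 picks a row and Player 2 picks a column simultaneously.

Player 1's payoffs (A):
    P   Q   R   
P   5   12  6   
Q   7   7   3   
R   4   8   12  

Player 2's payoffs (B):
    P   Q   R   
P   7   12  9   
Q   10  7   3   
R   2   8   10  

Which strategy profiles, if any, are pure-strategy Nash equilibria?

Find each player's best response to every opponent strategy; NE are the intersections.
Player 1's best responses — vs P: Q (payoff 7); vs Q: P (payoff 12); vs R: R (payoff 12).
Player 2's best responses — vs P: Q (payoff 12); vs Q: P (payoff 10); vs R: R (payoff 10).
Mutual best responses occur at (P, Q), (Q, P), and (R, R); at each, neither player gains by switching.

(P, Q), (Q, P), and (R, R)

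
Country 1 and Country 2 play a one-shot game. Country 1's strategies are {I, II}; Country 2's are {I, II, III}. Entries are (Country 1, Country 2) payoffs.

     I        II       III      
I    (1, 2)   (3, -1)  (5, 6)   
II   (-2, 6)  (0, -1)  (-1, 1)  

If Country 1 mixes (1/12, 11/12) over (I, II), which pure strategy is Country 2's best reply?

Compute Country 2's expected payoff from each pure strategy against the given mix.
I: (1/12)·2 + (11/12)·6 = 17/3
II: (1/12)·(-1) + (11/12)·(-1) = -1
III: (1/12)·6 + (11/12)·1 = 17/12
Highest expected payoff is 17/3, from I.

I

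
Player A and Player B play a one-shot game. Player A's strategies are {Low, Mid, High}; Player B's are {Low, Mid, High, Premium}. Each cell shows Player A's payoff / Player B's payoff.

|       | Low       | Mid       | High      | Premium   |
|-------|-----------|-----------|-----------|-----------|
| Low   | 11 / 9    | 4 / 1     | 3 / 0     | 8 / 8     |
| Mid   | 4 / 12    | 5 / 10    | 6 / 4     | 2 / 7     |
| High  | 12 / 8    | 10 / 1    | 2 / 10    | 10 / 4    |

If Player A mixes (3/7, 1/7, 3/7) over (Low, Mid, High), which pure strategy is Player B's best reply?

Low

Compute Player B's expected payoff from each pure strategy against the given mix.
Low: (3/7)·9 + (1/7)·12 + (3/7)·8 = 9
Mid: (3/7)·1 + (1/7)·10 + (3/7)·1 = 16/7
High: (3/7)·0 + (1/7)·4 + (3/7)·10 = 34/7
Premium: (3/7)·8 + (1/7)·7 + (3/7)·4 = 43/7
Highest expected payoff is 9, from Low.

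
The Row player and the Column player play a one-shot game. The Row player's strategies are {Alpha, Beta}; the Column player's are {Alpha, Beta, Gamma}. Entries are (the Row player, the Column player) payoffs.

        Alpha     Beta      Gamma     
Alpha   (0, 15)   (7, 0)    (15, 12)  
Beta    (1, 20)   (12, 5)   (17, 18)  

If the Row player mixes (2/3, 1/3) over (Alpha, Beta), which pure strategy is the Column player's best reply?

Compute the Column player's expected payoff from each pure strategy against the given mix.
Alpha: (2/3)·15 + (1/3)·20 = 50/3
Beta: (2/3)·0 + (1/3)·5 = 5/3
Gamma: (2/3)·12 + (1/3)·18 = 14
Highest expected payoff is 50/3, from Alpha.

Alpha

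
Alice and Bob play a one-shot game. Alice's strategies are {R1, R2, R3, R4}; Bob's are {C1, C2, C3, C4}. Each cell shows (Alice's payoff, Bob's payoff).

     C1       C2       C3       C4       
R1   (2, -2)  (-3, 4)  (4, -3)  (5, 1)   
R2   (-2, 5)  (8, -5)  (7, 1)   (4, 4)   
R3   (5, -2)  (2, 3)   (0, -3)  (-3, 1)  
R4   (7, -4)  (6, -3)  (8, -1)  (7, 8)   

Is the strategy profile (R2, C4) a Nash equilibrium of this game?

No

Holding Bob at C4: Alice gets 4 from R2 but could get 7 by switching to R4. Alice has a profitable deviation.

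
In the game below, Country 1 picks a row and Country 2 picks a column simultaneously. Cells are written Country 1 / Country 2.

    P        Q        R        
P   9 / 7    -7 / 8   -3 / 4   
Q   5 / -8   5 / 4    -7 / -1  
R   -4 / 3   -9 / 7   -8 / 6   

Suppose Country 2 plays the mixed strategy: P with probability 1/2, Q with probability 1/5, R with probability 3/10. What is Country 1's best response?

P

Country 1's best reply maximizes expected payoff against the mix.
P: (1/2)·9 + (1/5)·(-7) + (3/10)·(-3) = 11/5
Q: (1/2)·5 + (1/5)·5 + (3/10)·(-7) = 7/5
R: (1/2)·(-4) + (1/5)·(-9) + (3/10)·(-8) = -31/5
Highest expected payoff is 11/5, from P.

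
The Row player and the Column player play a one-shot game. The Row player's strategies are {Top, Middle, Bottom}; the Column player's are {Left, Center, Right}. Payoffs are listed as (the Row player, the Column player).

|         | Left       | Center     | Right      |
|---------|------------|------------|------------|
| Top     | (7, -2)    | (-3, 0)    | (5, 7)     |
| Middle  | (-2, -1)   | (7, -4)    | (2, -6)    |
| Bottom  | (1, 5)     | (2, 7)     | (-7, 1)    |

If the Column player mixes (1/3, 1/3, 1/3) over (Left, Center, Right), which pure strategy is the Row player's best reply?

Top

The Row player's best reply maximizes expected payoff against the mix.
Top: (1/3)·7 + (1/3)·(-3) + (1/3)·5 = 3
Middle: (1/3)·(-2) + (1/3)·7 + (1/3)·2 = 7/3
Bottom: (1/3)·1 + (1/3)·2 + (1/3)·(-7) = -4/3
Highest expected payoff is 3, from Top.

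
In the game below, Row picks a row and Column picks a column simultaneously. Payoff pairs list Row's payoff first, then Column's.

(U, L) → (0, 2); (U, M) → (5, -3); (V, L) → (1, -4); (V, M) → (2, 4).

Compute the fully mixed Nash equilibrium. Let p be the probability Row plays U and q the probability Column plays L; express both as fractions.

Each player's mixing probability is pinned down by making the *other* player indifferent.
Column indifferent between L and M: p·2 + (1−p)·(-4) = p·(-3) + (1−p)·4 ⟹ (-4) + 6p = 4 + (-7)p ⟹ p = 8/13.
Row indifferent between U and V: q·0 + (1−q)·5 = q·1 + (1−q)·2 ⟹ 5 + (-5)q = 2 + (-1)q ⟹ q = 3/4.

p = 8/13, q = 3/4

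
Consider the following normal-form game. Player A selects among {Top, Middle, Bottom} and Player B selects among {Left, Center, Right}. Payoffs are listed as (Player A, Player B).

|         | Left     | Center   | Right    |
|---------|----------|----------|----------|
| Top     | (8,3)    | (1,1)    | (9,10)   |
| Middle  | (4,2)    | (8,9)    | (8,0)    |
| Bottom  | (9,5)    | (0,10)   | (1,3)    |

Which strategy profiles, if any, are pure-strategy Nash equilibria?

(Top, Right) and (Middle, Center)

Check mutual best responses: a cell is a NE iff neither player can gain by unilaterally deviating.
Player A's best responses — vs Left: Bottom (payoff 9); vs Center: Middle (payoff 8); vs Right: Top (payoff 9).
Player B's best responses — vs Top: Right (payoff 10); vs Middle: Center (payoff 9); vs Bottom: Center (payoff 10).
Mutual best responses occur at (Top, Right) and (Middle, Center); at each, neither player gains by switching.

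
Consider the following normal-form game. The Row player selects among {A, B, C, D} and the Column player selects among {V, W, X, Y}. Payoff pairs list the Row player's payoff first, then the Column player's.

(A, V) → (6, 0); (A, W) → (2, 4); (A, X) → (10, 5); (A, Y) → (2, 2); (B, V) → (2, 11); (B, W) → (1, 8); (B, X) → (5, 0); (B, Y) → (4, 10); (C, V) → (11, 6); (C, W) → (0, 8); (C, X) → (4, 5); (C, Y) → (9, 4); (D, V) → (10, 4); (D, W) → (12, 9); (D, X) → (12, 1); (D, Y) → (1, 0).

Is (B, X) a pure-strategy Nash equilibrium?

No

Holding the Column player at X: the Row player gets 5 from B but could get 12 by switching to D. The Row player has a profitable deviation.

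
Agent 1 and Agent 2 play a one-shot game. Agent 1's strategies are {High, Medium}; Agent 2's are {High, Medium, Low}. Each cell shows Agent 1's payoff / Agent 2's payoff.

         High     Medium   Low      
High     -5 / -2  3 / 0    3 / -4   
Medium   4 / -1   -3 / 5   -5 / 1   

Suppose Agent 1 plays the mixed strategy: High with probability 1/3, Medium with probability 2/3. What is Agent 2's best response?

Compute Agent 2's expected payoff from each pure strategy against the given mix.
High: (1/3)·(-2) + (2/3)·(-1) = -4/3
Medium: (1/3)·0 + (2/3)·5 = 10/3
Low: (1/3)·(-4) + (2/3)·1 = -2/3
Highest expected payoff is 10/3, from Medium.

Medium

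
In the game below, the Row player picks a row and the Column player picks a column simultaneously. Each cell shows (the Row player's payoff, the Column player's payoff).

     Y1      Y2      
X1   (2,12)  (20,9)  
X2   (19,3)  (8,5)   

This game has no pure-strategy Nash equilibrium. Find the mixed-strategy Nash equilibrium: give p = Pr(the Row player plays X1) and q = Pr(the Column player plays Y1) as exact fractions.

p = 2/5, q = 12/29

In a mixed NE each player is indifferent between their pure strategies, so the opponent's mix sets the indifference.
The Column player indifferent between Y1 and Y2: p·12 + (1−p)·3 = p·9 + (1−p)·5 ⟹ 3 + 9p = 5 + 4p ⟹ p = 2/5.
The Row player indifferent between X1 and X2: q·2 + (1−q)·20 = q·19 + (1−q)·8 ⟹ 20 + (-18)q = 8 + 11q ⟹ q = 12/29.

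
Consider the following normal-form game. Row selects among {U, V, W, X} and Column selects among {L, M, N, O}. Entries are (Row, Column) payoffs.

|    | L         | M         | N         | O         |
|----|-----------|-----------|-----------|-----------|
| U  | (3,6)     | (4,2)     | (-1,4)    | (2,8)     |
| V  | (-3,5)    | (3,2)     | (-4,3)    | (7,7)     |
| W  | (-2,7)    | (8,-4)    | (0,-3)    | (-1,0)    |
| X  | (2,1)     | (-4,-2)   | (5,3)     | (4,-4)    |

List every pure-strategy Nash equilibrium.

A profile is a Nash equilibrium when each player is best-responding to the other.
Row's best responses — vs L: U (payoff 3); vs M: W (payoff 8); vs N: X (payoff 5); vs O: V (payoff 7).
Column's best responses — vs U: O (payoff 8); vs V: O (payoff 7); vs W: L (payoff 7); vs X: N (payoff 3).
Mutual best responses occur at (V, O) and (X, N); at each, neither player gains by switching.

(V, O) and (X, N)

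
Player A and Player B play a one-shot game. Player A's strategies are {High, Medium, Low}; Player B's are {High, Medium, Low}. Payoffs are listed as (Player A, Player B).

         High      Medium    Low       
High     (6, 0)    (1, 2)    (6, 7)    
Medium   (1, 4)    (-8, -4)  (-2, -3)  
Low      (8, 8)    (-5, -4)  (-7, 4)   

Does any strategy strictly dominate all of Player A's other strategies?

A strategy is strictly dominant if it gives Player A a strictly higher payoff than every other strategy, against every choice by the opponent.
High is not dominant: against High, Low gives 8 > 6.
Medium is not dominant: against High, High gives 6 > 1.
Low is not dominant: against Medium, High gives 1 > -5.
No single strategy is best against every opponent action.

No strictly dominant strategy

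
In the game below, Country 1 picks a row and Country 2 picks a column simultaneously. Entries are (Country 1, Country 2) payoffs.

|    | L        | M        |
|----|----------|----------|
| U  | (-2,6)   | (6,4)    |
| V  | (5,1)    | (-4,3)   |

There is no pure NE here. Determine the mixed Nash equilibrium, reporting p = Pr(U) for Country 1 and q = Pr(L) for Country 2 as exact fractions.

p = 1/2, q = 10/17

Each player's mixing probability is pinned down by making the *other* player indifferent.
Country 2 indifferent between L and M: p·6 + (1−p)·1 = p·4 + (1−p)·3 ⟹ 1 + 5p = 3 + 1p ⟹ p = 1/2.
Country 1 indifferent between U and V: q·(-2) + (1−q)·6 = q·5 + (1−q)·(-4) ⟹ 6 + (-8)q = (-4) + 9q ⟹ q = 10/17.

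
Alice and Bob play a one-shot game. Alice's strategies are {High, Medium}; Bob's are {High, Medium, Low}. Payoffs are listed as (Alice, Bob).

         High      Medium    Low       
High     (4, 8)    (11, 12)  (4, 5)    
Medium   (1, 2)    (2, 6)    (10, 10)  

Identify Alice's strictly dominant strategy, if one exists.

No strictly dominant strategy

A strategy is strictly dominant if it gives Alice a strictly higher payoff than every other strategy, against every choice by the opponent.
High is not dominant: against Low, Medium gives 10 > 4.
Medium is not dominant: against High, High gives 4 > 1.
No single strategy is best against every opponent action.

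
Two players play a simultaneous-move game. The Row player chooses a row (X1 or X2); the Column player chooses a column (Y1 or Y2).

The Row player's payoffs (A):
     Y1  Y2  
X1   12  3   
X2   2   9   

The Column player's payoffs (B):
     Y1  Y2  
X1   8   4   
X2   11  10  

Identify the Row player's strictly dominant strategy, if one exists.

Check whether one of the Row player's strategies beats all alternatives regardless of what the opponent does.
X1 is not dominant: against Y2, X2 gives 9 > 3.
X2 is not dominant: against Y1, X1 gives 12 > 2.
No single strategy is best against every opponent action.

No strictly dominant strategy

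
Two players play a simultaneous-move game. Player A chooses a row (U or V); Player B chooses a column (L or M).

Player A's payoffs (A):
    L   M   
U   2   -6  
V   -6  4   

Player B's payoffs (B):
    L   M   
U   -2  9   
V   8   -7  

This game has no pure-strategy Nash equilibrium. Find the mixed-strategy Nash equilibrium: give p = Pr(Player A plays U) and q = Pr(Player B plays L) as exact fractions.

p = 15/26, q = 5/9

Each player's mixing probability is pinned down by making the *other* player indifferent.
Player B indifferent between L and M: p·(-2) + (1−p)·8 = p·9 + (1−p)·(-7) ⟹ 8 + (-10)p = (-7) + 16p ⟹ p = 15/26.
Player A indifferent between U and V: q·2 + (1−q)·(-6) = q·(-6) + (1−q)·4 ⟹ (-6) + 8q = 4 + (-10)q ⟹ q = 5/9.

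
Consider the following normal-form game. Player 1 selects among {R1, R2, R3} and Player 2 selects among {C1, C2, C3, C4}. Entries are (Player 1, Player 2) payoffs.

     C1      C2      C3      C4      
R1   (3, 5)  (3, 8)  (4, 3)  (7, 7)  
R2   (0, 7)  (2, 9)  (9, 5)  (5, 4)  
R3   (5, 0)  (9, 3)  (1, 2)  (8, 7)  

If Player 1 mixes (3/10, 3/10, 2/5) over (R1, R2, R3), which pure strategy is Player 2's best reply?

Player 2's best reply maximizes expected payoff against the mix.
C1: (3/10)·5 + (3/10)·7 + (2/5)·0 = 18/5
C2: (3/10)·8 + (3/10)·9 + (2/5)·3 = 63/10
C3: (3/10)·3 + (3/10)·5 + (2/5)·2 = 16/5
C4: (3/10)·7 + (3/10)·4 + (2/5)·7 = 61/10
Highest expected payoff is 63/10, from C2.

C2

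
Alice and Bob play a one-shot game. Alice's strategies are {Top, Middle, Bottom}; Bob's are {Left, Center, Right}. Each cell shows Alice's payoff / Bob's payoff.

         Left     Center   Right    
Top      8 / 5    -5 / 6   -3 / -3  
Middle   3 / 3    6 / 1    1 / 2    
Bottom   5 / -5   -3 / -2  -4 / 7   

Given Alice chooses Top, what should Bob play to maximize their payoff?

Center

With Alice fixed at Top, Bob's payoffs are: Left → 5, Center → 6, Right → -3.
The maximum is 6, achieved by Center.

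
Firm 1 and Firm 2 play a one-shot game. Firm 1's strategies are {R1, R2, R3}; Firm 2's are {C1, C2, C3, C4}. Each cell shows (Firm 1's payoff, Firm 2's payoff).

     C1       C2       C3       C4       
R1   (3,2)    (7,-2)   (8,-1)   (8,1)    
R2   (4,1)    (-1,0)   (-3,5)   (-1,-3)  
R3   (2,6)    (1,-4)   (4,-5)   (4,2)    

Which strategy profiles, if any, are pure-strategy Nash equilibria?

There is no pure-strategy Nash equilibrium

Check mutual best responses: a cell is a NE iff neither player can gain by unilaterally deviating.
Firm 1's best responses — vs C1: R2 (payoff 4); vs C2: R1 (payoff 7); vs C3: R1 (payoff 8); vs C4: R1 (payoff 8).
Firm 2's best responses — vs R1: C1 (payoff 2); vs R2: C3 (payoff 5); vs R3: C1 (payoff 6).
No cell has both players best-responding. For instance, Firm 1's best reply to C1 is R2, but against R2 Firm 2 prefers C3 over C1.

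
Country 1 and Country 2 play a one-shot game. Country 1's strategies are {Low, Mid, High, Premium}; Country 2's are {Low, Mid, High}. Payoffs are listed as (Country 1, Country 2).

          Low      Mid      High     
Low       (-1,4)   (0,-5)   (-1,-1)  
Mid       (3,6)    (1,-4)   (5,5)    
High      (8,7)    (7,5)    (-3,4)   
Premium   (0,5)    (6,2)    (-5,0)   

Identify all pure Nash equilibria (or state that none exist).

(High, Low)

Check mutual best responses: a cell is a NE iff neither player can gain by unilaterally deviating.
Country 1's best responses — vs Low: High (payoff 8); vs Mid: High (payoff 7); vs High: Mid (payoff 5).
Country 2's best responses — vs Low: Low (payoff 4); vs Mid: Low (payoff 6); vs High: Low (payoff 7); vs Premium: Low (payoff 5).
The only mutual best response is (High, Low); neither player gains by switching there.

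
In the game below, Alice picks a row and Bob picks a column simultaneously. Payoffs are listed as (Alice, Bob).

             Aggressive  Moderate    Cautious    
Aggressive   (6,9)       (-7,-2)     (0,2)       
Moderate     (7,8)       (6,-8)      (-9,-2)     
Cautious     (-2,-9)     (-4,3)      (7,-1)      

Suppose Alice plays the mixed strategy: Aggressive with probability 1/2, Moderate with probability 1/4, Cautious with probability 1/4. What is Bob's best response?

Aggressive

Compute Bob's expected payoff from each pure strategy against the given mix.
Aggressive: (1/2)·9 + (1/4)·8 + (1/4)·(-9) = 17/4
Moderate: (1/2)·(-2) + (1/4)·(-8) + (1/4)·3 = -9/4
Cautious: (1/2)·2 + (1/4)·(-2) + (1/4)·(-1) = 1/4
Highest expected payoff is 17/4, from Aggressive.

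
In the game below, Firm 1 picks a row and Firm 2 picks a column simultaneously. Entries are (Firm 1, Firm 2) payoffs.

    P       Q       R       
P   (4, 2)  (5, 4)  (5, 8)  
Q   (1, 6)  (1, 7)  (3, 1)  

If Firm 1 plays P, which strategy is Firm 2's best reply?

R

With Firm 1 fixed at P, Firm 2's payoffs are: P → 2, Q → 4, R → 8.
The maximum is 8, achieved by R.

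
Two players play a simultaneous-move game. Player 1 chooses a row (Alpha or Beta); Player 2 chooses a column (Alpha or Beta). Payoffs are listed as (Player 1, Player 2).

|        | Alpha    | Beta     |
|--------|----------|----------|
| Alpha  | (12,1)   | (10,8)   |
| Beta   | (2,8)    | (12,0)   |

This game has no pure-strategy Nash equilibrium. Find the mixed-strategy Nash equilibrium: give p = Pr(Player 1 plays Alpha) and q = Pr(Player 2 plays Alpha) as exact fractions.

p = 8/15, q = 1/6

Each player's mixing probability is pinned down by making the *other* player indifferent.
Player 2 indifferent between Alpha and Beta: p·1 + (1−p)·8 = p·8 + (1−p)·0 ⟹ 8 + (-7)p = 0 + 8p ⟹ p = 8/15.
Player 1 indifferent between Alpha and Beta: q·12 + (1−q)·10 = q·2 + (1−q)·12 ⟹ 10 + 2q = 12 + (-10)q ⟹ q = 1/6.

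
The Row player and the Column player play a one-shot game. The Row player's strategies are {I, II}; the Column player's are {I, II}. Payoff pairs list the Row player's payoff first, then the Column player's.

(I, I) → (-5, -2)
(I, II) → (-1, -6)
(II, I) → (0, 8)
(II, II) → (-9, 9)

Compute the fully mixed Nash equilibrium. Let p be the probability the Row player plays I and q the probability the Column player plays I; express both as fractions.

p = 1/5, q = 8/13

In a mixed NE each player is indifferent between their pure strategies, so the opponent's mix sets the indifference.
The Column player indifferent between I and II: p·(-2) + (1−p)·8 = p·(-6) + (1−p)·9 ⟹ 8 + (-10)p = 9 + (-15)p ⟹ p = 1/5.
The Row player indifferent between I and II: q·(-5) + (1−q)·(-1) = q·0 + (1−q)·(-9) ⟹ (-1) + (-4)q = (-9) + 9q ⟹ q = 8/13.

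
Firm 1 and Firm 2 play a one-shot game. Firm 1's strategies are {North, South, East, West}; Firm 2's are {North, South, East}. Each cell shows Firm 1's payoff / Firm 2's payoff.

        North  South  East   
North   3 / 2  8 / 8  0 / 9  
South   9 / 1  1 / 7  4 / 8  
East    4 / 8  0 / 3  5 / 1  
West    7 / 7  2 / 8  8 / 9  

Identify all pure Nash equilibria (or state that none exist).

(West, East)

A profile is a Nash equilibrium when each player is best-responding to the other.
Firm 1's best responses — vs North: South (payoff 9); vs South: North (payoff 8); vs East: West (payoff 8).
Firm 2's best responses — vs North: East (payoff 9); vs South: East (payoff 8); vs East: North (payoff 8); vs West: East (payoff 9).
The only mutual best response is (West, East); neither player gains by switching there.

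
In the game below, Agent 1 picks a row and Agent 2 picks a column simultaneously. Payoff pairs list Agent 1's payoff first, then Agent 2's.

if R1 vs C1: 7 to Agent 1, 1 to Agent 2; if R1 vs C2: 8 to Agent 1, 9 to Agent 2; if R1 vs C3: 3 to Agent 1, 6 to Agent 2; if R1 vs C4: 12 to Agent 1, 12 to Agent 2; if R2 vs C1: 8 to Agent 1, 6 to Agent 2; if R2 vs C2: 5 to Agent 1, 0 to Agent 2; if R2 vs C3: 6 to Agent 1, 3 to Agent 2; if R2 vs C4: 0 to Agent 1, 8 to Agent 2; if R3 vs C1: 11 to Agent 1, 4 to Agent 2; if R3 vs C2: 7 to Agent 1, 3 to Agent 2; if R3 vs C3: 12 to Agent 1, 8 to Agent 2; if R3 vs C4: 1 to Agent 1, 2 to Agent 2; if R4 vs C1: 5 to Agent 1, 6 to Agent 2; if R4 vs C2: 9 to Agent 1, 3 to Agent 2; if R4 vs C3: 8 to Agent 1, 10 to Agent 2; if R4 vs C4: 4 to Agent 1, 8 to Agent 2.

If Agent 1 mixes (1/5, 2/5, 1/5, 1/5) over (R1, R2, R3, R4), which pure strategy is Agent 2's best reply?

Compute Agent 2's expected payoff from each pure strategy against the given mix.
C1: (1/5)·1 + (2/5)·6 + (1/5)·4 + (1/5)·6 = 23/5
C2: (1/5)·9 + (2/5)·0 + (1/5)·3 + (1/5)·3 = 3
C3: (1/5)·6 + (2/5)·3 + (1/5)·8 + (1/5)·10 = 6
C4: (1/5)·12 + (2/5)·8 + (1/5)·2 + (1/5)·8 = 38/5
Highest expected payoff is 38/5, from C4.

C4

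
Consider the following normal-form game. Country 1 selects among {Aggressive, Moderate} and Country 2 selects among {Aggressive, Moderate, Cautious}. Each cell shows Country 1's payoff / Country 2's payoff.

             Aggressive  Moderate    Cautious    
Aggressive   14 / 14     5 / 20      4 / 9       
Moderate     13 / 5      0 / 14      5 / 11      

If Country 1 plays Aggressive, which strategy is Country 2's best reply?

With Country 1 fixed at Aggressive, Country 2's payoffs are: Aggressive → 14, Moderate → 20, Cautious → 9.
The maximum is 20, achieved by Moderate.

Moderate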